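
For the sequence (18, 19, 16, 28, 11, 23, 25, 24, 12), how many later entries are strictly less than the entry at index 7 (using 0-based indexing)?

The element at index 7 is 24.
Elements after it: 12
Those smaller than 24: 12

1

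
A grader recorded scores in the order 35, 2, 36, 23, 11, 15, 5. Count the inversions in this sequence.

For each element, count later entries that are smaller:
35 → 2, 23, 11, 15, 5 → 5
2 → none → 0
36 → 23, 11, 15, 5 → 4
23 → 11, 15, 5 → 3
11 → 5 → 1
15 → 5 → 1
5 → none → 0
Sum: 5 + 0 + 4 + 3 + 1 + 1 + 0 = 14

There are 14 out-of-order pairs.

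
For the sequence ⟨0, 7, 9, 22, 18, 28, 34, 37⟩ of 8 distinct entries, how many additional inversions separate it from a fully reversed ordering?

27 inversions short

Maximum inversions for 8 distinct elements is C(8, 2) = 8·7/2 = 28.
Current inversions — for each element, count later smaller elements:
0: 0
7: 0
9: 0
22: 1
18: 0
28: 0
34: 0
37: 0
Current total: 0 + 0 + 0 + 1 + 0 + 0 + 0 + 0 = 1
Shortfall: 28 − 1 = 27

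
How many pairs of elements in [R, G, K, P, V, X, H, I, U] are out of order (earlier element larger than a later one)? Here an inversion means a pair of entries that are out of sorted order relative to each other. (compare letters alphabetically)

15 out-of-order pairs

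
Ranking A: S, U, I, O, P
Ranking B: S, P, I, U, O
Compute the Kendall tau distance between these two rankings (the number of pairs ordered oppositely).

4 discordant pairs

Assign each item its position (1..5) in the first ordering, then rewrite the second ordering as that position sequence:
positions: S→1, U→2, I→3, O→4, P→5
second ordering as positions: [1, 5, 3, 2, 4]
Discordant pairs = inversions in this position sequence.
1: 0
5: 3, 2, 4 → 3
3: 2 → 1
2: 0
4: 0
Total: 0 + 3 + 1 + 0 + 0 = 4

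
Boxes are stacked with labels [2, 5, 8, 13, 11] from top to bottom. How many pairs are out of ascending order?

Inversion pairs (indices are 1-based):
(4,5): 13 > 11
That's 1 pair.

Inversions: 1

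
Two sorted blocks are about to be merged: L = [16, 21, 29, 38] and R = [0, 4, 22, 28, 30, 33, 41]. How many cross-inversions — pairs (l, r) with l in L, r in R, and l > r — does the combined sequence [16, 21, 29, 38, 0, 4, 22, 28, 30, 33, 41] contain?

Take each right-half value and tally the left-half values above it:
r = 0: 16, 21, 29, 38 → 4
r = 4: 16, 21, 29, 38 → 4
r = 22: 29, 38 → 2
r = 28: 29, 38 → 2
r = 30: 38 → 1
r = 33: 38 → 1
r = 41: none → 0
Cross-inversions: 4 + 4 + 2 + 2 + 1 + 1 + 0 = 14

14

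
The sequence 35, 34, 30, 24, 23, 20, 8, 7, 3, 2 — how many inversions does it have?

45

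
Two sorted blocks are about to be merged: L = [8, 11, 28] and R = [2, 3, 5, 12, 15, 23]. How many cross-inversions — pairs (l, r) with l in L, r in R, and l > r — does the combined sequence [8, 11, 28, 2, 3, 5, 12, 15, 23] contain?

Count, for every r in R, how many entries of L exceed r:
r = 2: 8, 11, 28 → 3
r = 3: 8, 11, 28 → 3
r = 5: 8, 11, 28 → 3
r = 12: 28 → 1
r = 15: 28 → 1
r = 23: 28 → 1
Cross-inversions: 3 + 3 + 3 + 1 + 1 + 1 = 12

Cross-inversions: 12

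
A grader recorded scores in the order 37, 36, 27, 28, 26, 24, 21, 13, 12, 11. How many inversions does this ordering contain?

For each element, count later entries that are smaller:
37 → 36, 27, 28, 26, 24, 21, 13, 12, 11 → 9
36 → 27, 28, 26, 24, 21, 13, 12, 11 → 8
27 → 26, 24, 21, 13, 12, 11 → 6
28 → 26, 24, 21, 13, 12, 11 → 6
26 → 24, 21, 13, 12, 11 → 5
24 → 21, 13, 12, 11 → 4
21 → 13, 12, 11 → 3
13 → 12, 11 → 2
12 → 11 → 1
11 → none → 0
Sum: 9 + 8 + 6 + 6 + 5 + 4 + 3 + 2 + 1 + 0 = 44

44 inversions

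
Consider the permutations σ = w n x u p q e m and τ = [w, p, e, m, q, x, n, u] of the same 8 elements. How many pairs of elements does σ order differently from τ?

Discordant pairs: 15

Assign each item its position (1..8) in the first ordering, then rewrite the second ordering as that position sequence:
positions: w→1, n→2, x→3, u→4, p→5, q→6, e→7, m→8
second ordering as positions: [1, 5, 7, 8, 6, 3, 2, 4]
Discordant pairs = inversions in this position sequence.
1: 0
5: 3, 2, 4 → 3
7: 6, 3, 2, 4 → 4
8: 6, 3, 2, 4 → 4
6: 3, 2, 4 → 3
3: 2 → 1
2: 0
4: 0
Total: 0 + 3 + 4 + 4 + 3 + 1 + 0 + 0 = 15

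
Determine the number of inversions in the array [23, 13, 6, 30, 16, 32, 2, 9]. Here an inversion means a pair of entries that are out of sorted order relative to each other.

Count, for each position, how many later elements it exceeds:
23 → 13, 6, 16, 2, 9 → 5
13 → 6, 2, 9 → 3
6 → 2 → 1
30 → 16, 2, 9 → 3
16 → 2, 9 → 2
32 → 2, 9 → 2
2 → none → 0
9 → none → 0
Sum: 5 + 3 + 1 + 3 + 2 + 2 + 0 + 0 = 16

16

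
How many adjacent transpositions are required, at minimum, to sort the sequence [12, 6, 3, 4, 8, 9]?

7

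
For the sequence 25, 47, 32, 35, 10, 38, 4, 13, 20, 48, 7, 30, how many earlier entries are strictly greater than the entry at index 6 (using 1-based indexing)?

1 such element

The element at index 6 is 38.
Elements before it: 25, 47, 32, 35, 10
Those larger than 38: 47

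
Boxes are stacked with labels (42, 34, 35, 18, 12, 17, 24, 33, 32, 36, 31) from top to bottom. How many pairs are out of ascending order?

30 inversions

Count, for each position, how many later elements it exceeds:
42 → 34, 35, 18, 12, 17, 24, 33, 32, 36, 31 → 10
34 → 18, 12, 17, 24, 33, 32, 31 → 7
35 → 18, 12, 17, 24, 33, 32, 31 → 7
18 → 12, 17 → 2
12 → none → 0
17 → none → 0
24 → none → 0
33 → 32, 31 → 2
32 → 31 → 1
36 → 31 → 1
31 → none → 0
Sum: 10 + 7 + 7 + 2 + 0 + 0 + 0 + 2 + 1 + 1 + 0 = 30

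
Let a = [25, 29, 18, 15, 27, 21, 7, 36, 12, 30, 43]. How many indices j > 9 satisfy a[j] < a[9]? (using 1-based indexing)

0

The element at index 9 is 12.
Elements after it: 30, 43
None of them are smaller than 12.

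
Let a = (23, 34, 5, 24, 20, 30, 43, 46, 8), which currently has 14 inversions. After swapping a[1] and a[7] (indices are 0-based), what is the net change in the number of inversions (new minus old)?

+3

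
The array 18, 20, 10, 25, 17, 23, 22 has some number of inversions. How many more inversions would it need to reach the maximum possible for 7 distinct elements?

Maximum inversions for 7 distinct elements is C(7, 2) = 7·6/2 = 21.
Current inversions — for each element, count later smaller elements:
18: 2
20: 2
10: 0
25: 3
17: 0
23: 1
22: 0
Current total: 2 + 2 + 0 + 3 + 0 + 1 + 0 = 8
Shortfall: 21 − 8 = 13

13 inversions short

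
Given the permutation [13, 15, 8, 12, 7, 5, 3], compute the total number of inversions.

Element-by-element contributions:
13 → 8, 12, 7, 5, 3 → 5
15 → 8, 12, 7, 5, 3 → 5
8 → 7, 5, 3 → 3
12 → 7, 5, 3 → 3
7 → 5, 3 → 2
5 → 3 → 1
3 → none → 0
Sum: 5 + 5 + 3 + 3 + 2 + 1 + 0 = 19

Inversions: 19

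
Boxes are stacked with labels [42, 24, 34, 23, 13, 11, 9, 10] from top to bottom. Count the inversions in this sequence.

26

For each element, count later entries that are smaller:
42: 7
24: 5
34: 5
23: 4
13: 3
11: 2
9: 0
10: 0
Sum: 7 + 5 + 5 + 4 + 3 + 2 + 0 + 0 = 26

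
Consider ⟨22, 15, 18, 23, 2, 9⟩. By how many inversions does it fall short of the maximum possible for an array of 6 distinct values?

Maximum inversions for 6 distinct elements is C(6, 2) = 6·5/2 = 15.
Current inversions — for each element, count later smaller elements:
22: 4
15: 2
18: 2
23: 2
2: 0
9: 0
Current total: 4 + 2 + 2 + 2 + 0 + 0 = 10
Shortfall: 15 − 10 = 5

5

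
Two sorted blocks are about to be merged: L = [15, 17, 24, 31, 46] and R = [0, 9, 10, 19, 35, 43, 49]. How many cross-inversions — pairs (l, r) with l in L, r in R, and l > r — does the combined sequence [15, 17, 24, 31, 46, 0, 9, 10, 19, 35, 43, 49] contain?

Count, for every r in R, how many entries of L exceed r:
r = 0: 15, 17, 24, 31, 46 → 5
r = 9: 15, 17, 24, 31, 46 → 5
r = 10: 15, 17, 24, 31, 46 → 5
r = 19: 24, 31, 46 → 3
r = 35: 46 → 1
r = 43: 46 → 1
r = 49: none → 0
Cross-inversions: 5 + 5 + 5 + 3 + 1 + 1 + 0 = 20

20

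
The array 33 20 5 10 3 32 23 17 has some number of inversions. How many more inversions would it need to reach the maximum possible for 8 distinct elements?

Maximum inversions for 8 distinct elements is C(8, 2) = 8·7/2 = 28.
Current inversions — for each element, count later smaller elements:
33: 7
20: 4
5: 1
10: 1
3: 0
32: 2
23: 1
17: 0
Current total: 7 + 4 + 1 + 1 + 0 + 2 + 1 + 0 = 16
Shortfall: 28 − 16 = 12

12 inversions short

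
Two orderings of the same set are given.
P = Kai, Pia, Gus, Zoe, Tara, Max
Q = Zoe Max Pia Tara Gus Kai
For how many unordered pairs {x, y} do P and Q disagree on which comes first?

Assign each item its position (1..6) in the first ordering, then rewrite the second ordering as that position sequence:
positions: Kai→1, Pia→2, Gus→3, Zoe→4, Tara→5, Max→6
second ordering as positions: [4, 6, 2, 5, 3, 1]
Discordant pairs = inversions in this position sequence.
4: 2, 3, 1 → 3
6: 2, 5, 3, 1 → 4
2: 1 → 1
5: 3, 1 → 2
3: 1 → 1
1: 0
Total: 3 + 4 + 1 + 2 + 1 + 0 = 11

Disagreeing pairs: 11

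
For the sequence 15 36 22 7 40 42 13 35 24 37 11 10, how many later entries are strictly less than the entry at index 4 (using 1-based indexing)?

0

The element at index 4 is 7.
Elements after it: 40, 42, 13, 35, 24, 37, 11, 10
None of them are smaller than 7.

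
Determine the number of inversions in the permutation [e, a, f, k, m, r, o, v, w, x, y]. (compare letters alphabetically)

For each element, count later entries that are smaller:
e → a → 1
a → none → 0
f → none → 0
k → none → 0
m → none → 0
r → o → 1
o → none → 0
v → none → 0
w → none → 0
x → none → 0
y → none → 0
Sum: 1 + 0 + 0 + 0 + 0 + 1 + 0 + 0 + 0 + 0 + 0 = 2

2 inversions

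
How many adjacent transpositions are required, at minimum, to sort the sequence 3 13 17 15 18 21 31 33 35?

Adjacent swaps: 1

Minimum adjacent swaps = number of inversions (each swap of adjacent out-of-order elements removes one inversion and no swap can remove more).
Count inversions — for each element, later elements that are smaller:
3: none → 0
13: none → 0
17: 15 → 1
15: none → 0
18: none → 0
21: none → 0
31: none → 0
33: none → 0
35: none → 0
Total inversions: 0 + 0 + 1 + 0 + 0 + 0 + 0 + 0 + 0 = 1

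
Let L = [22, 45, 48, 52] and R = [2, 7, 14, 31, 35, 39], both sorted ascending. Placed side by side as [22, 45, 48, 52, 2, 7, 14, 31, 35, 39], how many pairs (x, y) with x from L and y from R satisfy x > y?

21

For each element r of the right run, count left-run elements greater than r:
r = 2: 22, 45, 48, 52 → 4
r = 7: 22, 45, 48, 52 → 4
r = 14: 22, 45, 48, 52 → 4
r = 31: 45, 48, 52 → 3
r = 35: 45, 48, 52 → 3
r = 39: 45, 48, 52 → 3
Cross-inversions: 4 + 4 + 4 + 3 + 3 + 3 = 21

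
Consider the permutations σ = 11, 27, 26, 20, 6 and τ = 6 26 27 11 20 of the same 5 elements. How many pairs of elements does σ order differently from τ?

7 discordant pairs

Assign each item its position (1..5) in the first ordering, then rewrite the second ordering as that position sequence:
positions: 11→1, 27→2, 26→3, 20→4, 6→5
second ordering as positions: [5, 3, 2, 1, 4]
Discordant pairs = inversions in this position sequence.
5: 3, 2, 1, 4 → 4
3: 2, 1 → 2
2: 1 → 1
1: 0
4: 0
Total: 4 + 2 + 1 + 0 + 0 = 7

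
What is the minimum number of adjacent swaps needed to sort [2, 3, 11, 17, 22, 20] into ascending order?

The minimum number of adjacent swaps to sort an array equals its inversion count, since every such swap removes exactly one inversion.
Count inversions — for each element, later elements that are smaller:
2: none → 0
3: none → 0
11: none → 0
17: none → 0
22: 20 → 1
20: none → 0
Total inversions: 0 + 0 + 0 + 0 + 1 + 0 = 1

1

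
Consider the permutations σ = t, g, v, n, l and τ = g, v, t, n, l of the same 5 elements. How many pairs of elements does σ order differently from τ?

Assign each item its position (1..5) in the first ordering, then rewrite the second ordering as that position sequence:
positions: t→1, g→2, v→3, n→4, l→5
second ordering as positions: [2, 3, 1, 4, 5]
Discordant pairs = inversions in this position sequence.
2: 1 → 1
3: 1 → 1
1: 0
4: 0
5: 0
Total: 1 + 1 + 0 + 0 + 0 = 2

2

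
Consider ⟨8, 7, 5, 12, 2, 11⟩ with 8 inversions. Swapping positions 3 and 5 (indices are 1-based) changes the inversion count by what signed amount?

Positions 3 and 5 hold 5 and 2; after swapping, the array is [8, 7, 2, 12, 5, 11].
Element-by-element contributions:
8 → 7, 2, 5 → 3
7 → 2, 5 → 2
2 → none → 0
12 → 5, 11 → 2
5 → none → 0
11 → none → 0
Sum: 3 + 2 + 0 + 2 + 0 + 0 = 7
Change: 7 − 8 = -1

-1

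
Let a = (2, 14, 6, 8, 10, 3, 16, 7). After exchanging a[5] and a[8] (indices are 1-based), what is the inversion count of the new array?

Positions 5 and 8 hold 10 and 7; after swapping, the array is [2, 14, 6, 8, 7, 3, 16, 10].
Count, for each position, how many later elements it exceeds:
2 → none → 0
14 → 6, 8, 7, 3, 10 → 5
6 → 3 → 1
8 → 7, 3 → 2
7 → 3 → 1
3 → none → 0
16 → 10 → 1
10 → none → 0
Sum: 0 + 5 + 1 + 2 + 1 + 0 + 1 + 0 = 10

There are 10 inversions.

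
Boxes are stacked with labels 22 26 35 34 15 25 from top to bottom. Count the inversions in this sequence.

8 out-of-order pairs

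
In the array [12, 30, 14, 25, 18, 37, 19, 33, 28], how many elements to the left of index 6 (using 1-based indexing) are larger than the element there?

0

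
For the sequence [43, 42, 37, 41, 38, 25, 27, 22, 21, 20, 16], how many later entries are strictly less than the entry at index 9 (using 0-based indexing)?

1

The element at index 9 is 20.
Elements after it: 16
Those smaller than 20: 16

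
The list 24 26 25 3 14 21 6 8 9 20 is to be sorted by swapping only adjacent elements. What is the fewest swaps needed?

29 swaps

Each adjacent swap fixes exactly one inversion, so the minimum swap count equals the number of inversions.
Count inversions — for each element, later elements that are smaller:
24: 3, 14, 21, 6, 8, 9, 20 → 7
26: 25, 3, 14, 21, 6, 8, 9, 20 → 8
25: 3, 14, 21, 6, 8, 9, 20 → 7
3: none → 0
14: 6, 8, 9 → 3
21: 6, 8, 9, 20 → 4
6: none → 0
8: none → 0
9: none → 0
20: none → 0
Total inversions: 7 + 8 + 7 + 0 + 3 + 4 + 0 + 0 + 0 + 0 = 29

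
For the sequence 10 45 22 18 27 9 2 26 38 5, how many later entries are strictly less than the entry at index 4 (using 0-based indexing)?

The element at index 4 is 27.
Elements after it: 9, 2, 26, 38, 5
Those smaller than 27: 9, 2, 26, 5

4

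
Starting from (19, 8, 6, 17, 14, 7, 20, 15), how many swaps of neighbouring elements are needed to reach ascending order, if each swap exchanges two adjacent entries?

13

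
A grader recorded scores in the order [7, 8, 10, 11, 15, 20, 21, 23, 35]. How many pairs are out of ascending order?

There are 0 out-of-order pairs.

For each element, count later entries that are smaller:
7 → none → 0
8 → none → 0
10 → none → 0
11 → none → 0
15 → none → 0
20 → none → 0
21 → none → 0
23 → none → 0
35 → none → 0
Sum: 0 + 0 + 0 + 0 + 0 + 0 + 0 + 0 + 0 = 0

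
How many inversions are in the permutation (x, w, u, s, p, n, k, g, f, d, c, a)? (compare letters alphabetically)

Sweep left to right; for each value list the smaller values that follow it:
x → w, u, s, p, n, k, g, f, d, c, a → 11
w → u, s, p, n, k, g, f, d, c, a → 10
u → s, p, n, k, g, f, d, c, a → 9
s → p, n, k, g, f, d, c, a → 8
p → n, k, g, f, d, c, a → 7
n → k, g, f, d, c, a → 6
k → g, f, d, c, a → 5
g → f, d, c, a → 4
f → d, c, a → 3
d → c, a → 2
c → a → 1
a → none → 0
Sum: 11 + 10 + 9 + 8 + 7 + 6 + 5 + 4 + 3 + 2 + 1 + 0 = 66

66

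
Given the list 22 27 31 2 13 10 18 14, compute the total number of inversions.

For each element, count later entries that are smaller:
22: 5
27: 5
31: 5
2: 0
13: 1
10: 0
18: 1
14: 0
Sum: 5 + 5 + 5 + 0 + 1 + 0 + 1 + 0 = 17

17 out-of-order pairs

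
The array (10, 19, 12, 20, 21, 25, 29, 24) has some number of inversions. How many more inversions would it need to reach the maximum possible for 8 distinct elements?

25 inversions short

Maximum inversions for 8 distinct elements is C(8, 2) = 8·7/2 = 28.
Current inversions — for each element, count later smaller elements:
10: 0
19: 1
12: 0
20: 0
21: 0
25: 1
29: 1
24: 0
Current total: 0 + 1 + 0 + 0 + 0 + 1 + 1 + 0 = 3
Shortfall: 28 − 3 = 25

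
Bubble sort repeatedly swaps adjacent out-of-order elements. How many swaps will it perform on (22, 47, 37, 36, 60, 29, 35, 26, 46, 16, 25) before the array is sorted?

36

Minimum adjacent swaps = number of inversions (each swap of adjacent out-of-order elements removes one inversion and no swap can remove more).
Count inversions — for each element, later elements that are smaller:
22: 16 → 1
47: 37, 36, 29, 35, 26, 46, 16, 25 → 8
37: 36, 29, 35, 26, 16, 25 → 6
36: 29, 35, 26, 16, 25 → 5
60: 29, 35, 26, 46, 16, 25 → 6
29: 26, 16, 25 → 3
35: 26, 16, 25 → 3
26: 16, 25 → 2
46: 16, 25 → 2
16: none → 0
25: none → 0
Total inversions: 1 + 8 + 6 + 5 + 6 + 3 + 3 + 2 + 2 + 0 + 0 = 36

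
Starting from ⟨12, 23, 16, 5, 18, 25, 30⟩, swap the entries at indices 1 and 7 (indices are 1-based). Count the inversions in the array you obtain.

There are 14 inversions.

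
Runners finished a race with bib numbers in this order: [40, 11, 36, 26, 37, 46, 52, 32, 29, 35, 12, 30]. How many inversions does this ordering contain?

Count, for each position, how many later elements it exceeds:
40 → 11, 36, 26, 37, 32, 29, 35, 12, 30 → 9
11 → none → 0
36 → 26, 32, 29, 35, 12, 30 → 6
26 → 12 → 1
37 → 32, 29, 35, 12, 30 → 5
46 → 32, 29, 35, 12, 30 → 5
52 → 32, 29, 35, 12, 30 → 5
32 → 29, 12, 30 → 3
29 → 12 → 1
35 → 12, 30 → 2
12 → none → 0
30 → none → 0
Sum: 9 + 0 + 6 + 1 + 5 + 5 + 5 + 3 + 1 + 2 + 0 + 0 = 37

37 out-of-order pairs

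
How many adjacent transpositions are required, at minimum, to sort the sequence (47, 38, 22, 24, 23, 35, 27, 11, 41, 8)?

30 adjacent swaps

The minimum number of adjacent swaps to sort an array equals its inversion count, since every such swap removes exactly one inversion.
Count inversions — for each element, later elements that are smaller:
47: 38, 22, 24, 23, 35, 27, 11, 41, 8 → 9
38: 22, 24, 23, 35, 27, 11, 8 → 7
22: 11, 8 → 2
24: 23, 11, 8 → 3
23: 11, 8 → 2
35: 27, 11, 8 → 3
27: 11, 8 → 2
11: 8 → 1
41: 8 → 1
8: none → 0
Total inversions: 9 + 7 + 2 + 3 + 2 + 3 + 2 + 1 + 1 + 0 = 30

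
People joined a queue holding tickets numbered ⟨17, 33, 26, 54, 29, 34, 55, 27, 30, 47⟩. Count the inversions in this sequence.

15

Count, for each position, how many later elements it exceeds:
17 → none → 0
33 → 26, 29, 27, 30 → 4
26 → none → 0
54 → 29, 34, 27, 30, 47 → 5
29 → 27 → 1
34 → 27, 30 → 2
55 → 27, 30, 47 → 3
27 → none → 0
30 → none → 0
47 → none → 0
Sum: 0 + 4 + 0 + 5 + 1 + 2 + 3 + 0 + 0 + 0 = 15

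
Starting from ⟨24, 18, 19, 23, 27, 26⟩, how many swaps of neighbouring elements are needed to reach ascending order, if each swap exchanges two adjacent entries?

Minimum adjacent swaps = number of inversions (each swap of adjacent out-of-order elements removes one inversion and no swap can remove more).
Count inversions — for each element, later elements that are smaller:
24: 18, 19, 23 → 3
18: none → 0
19: none → 0
23: none → 0
27: 26 → 1
26: none → 0
Total inversions: 3 + 0 + 0 + 0 + 1 + 0 = 4

4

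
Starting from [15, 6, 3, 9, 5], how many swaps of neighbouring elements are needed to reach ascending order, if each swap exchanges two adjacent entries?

Minimum adjacent swaps = number of inversions (each swap of adjacent out-of-order elements removes one inversion and no swap can remove more).
Count inversions — for each element, later elements that are smaller:
15: 6, 3, 9, 5 → 4
6: 3, 5 → 2
3: none → 0
9: 5 → 1
5: none → 0
Total inversions: 4 + 2 + 0 + 1 + 0 = 7

7 swaps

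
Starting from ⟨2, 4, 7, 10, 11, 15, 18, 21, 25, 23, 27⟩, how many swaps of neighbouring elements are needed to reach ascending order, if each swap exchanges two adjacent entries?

1

The minimum number of adjacent swaps to sort an array equals its inversion count, since every such swap removes exactly one inversion.
Count inversions — for each element, later elements that are smaller:
2: none → 0
4: none → 0
7: none → 0
10: none → 0
11: none → 0
15: none → 0
18: none → 0
21: none → 0
25: 23 → 1
23: none → 0
27: none → 0
Total inversions: 0 + 0 + 0 + 0 + 0 + 0 + 0 + 0 + 1 + 0 + 0 = 1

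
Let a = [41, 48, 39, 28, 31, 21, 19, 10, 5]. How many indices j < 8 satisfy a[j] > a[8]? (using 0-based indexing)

8

The element at index 8 is 5.
Elements before it: 41, 48, 39, 28, 31, 21, 19, 10
Those larger than 5: 41, 48, 39, 28, 31, 21, 19, 10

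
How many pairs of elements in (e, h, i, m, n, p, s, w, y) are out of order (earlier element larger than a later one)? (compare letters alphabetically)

0

For each element, count later entries that are smaller:
e → none → 0
h → none → 0
i → none → 0
m → none → 0
n → none → 0
p → none → 0
s → none → 0
w → none → 0
y → none → 0
Sum: 0 + 0 + 0 + 0 + 0 + 0 + 0 + 0 + 0 = 0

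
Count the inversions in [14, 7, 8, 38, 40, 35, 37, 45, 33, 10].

18

Sweep left to right; for each value list the smaller values that follow it:
14 → 7, 8, 10 → 3
7 → none → 0
8 → none → 0
38 → 35, 37, 33, 10 → 4
40 → 35, 37, 33, 10 → 4
35 → 33, 10 → 2
37 → 33, 10 → 2
45 → 33, 10 → 2
33 → 10 → 1
10 → none → 0
Sum: 3 + 0 + 0 + 4 + 4 + 2 + 2 + 2 + 1 + 0 = 18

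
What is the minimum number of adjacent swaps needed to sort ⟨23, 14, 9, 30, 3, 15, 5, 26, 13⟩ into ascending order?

Minimum adjacent swaps = number of inversions (each swap of adjacent out-of-order elements removes one inversion and no swap can remove more).
Count inversions — for each element, later elements that are smaller:
23: 14, 9, 3, 15, 5, 13 → 6
14: 9, 3, 5, 13 → 4
9: 3, 5 → 2
30: 3, 15, 5, 26, 13 → 5
3: none → 0
15: 5, 13 → 2
5: none → 0
26: 13 → 1
13: none → 0
Total inversions: 6 + 4 + 2 + 5 + 0 + 2 + 0 + 1 + 0 = 20

Adjacent swaps: 20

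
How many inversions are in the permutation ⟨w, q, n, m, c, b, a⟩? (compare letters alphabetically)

Element-by-element contributions:
w: 6
q: 5
n: 4
m: 3
c: 2
b: 1
a: 0
Sum: 6 + 5 + 4 + 3 + 2 + 1 + 0 = 21

21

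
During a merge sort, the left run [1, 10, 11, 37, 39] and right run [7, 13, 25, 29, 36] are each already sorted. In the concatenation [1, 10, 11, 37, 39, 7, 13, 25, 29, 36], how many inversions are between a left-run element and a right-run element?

For each element r of the right run, count left-run elements greater than r:
r = 7: 10, 11, 37, 39 → 4
r = 13: 37, 39 → 2
r = 25: 37, 39 → 2
r = 29: 37, 39 → 2
r = 36: 37, 39 → 2
Cross-inversions: 4 + 2 + 2 + 2 + 2 = 12

12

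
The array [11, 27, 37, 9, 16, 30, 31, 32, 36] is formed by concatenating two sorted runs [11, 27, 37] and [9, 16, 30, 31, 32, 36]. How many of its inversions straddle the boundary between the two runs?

Split inversions: 9

Count, for every r in R, how many entries of L exceed r:
r = 9: 11, 27, 37 → 3
r = 16: 27, 37 → 2
r = 30: 37 → 1
r = 31: 37 → 1
r = 32: 37 → 1
r = 36: 37 → 1
Cross-inversions: 3 + 2 + 1 + 1 + 1 + 1 = 9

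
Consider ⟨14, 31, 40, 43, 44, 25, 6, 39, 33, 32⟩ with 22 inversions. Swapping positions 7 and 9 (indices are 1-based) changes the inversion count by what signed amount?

+1

Positions 7 and 9 hold 6 and 33; after swapping, the array is [14, 31, 40, 43, 44, 25, 33, 39, 6, 32].
Count, for each position, how many later elements it exceeds:
14 → 6 → 1
31 → 25, 6 → 2
40 → 25, 33, 39, 6, 32 → 5
43 → 25, 33, 39, 6, 32 → 5
44 → 25, 33, 39, 6, 32 → 5
25 → 6 → 1
33 → 6, 32 → 2
39 → 6, 32 → 2
6 → none → 0
32 → none → 0
Sum: 1 + 2 + 5 + 5 + 5 + 1 + 2 + 2 + 0 + 0 = 23
Change: 23 − 22 = +1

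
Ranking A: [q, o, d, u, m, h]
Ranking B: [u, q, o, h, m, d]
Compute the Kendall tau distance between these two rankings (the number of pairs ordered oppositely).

Assign each item its position (1..6) in the first ordering, then rewrite the second ordering as that position sequence:
positions: q→1, o→2, d→3, u→4, m→5, h→6
second ordering as positions: [4, 1, 2, 6, 5, 3]
Discordant pairs = inversions in this position sequence.
4: 1, 2, 3 → 3
1: 0
2: 0
6: 5, 3 → 2
5: 3 → 1
3: 0
Total: 3 + 0 + 0 + 2 + 1 + 0 = 6

6 discordant pairs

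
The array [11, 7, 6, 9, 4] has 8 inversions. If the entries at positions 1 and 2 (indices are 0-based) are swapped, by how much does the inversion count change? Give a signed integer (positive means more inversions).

Positions 1 and 2 hold 7 and 6; after swapping, the array is [11, 6, 7, 9, 4].
Count, for each position, how many later elements it exceeds:
11 → 6, 7, 9, 4 → 4
6 → 4 → 1
7 → 4 → 1
9 → 4 → 1
4 → none → 0
Sum: 4 + 1 + 1 + 1 + 0 = 7
Change: 7 − 8 = -1

-1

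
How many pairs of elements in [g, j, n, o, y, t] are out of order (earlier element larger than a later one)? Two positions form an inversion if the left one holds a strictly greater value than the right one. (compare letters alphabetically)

1 out-of-order pair

Listing every pair i<j with a[i]>a[j] (using 0-based positions):
(4,5): y > t
That's 1 pair.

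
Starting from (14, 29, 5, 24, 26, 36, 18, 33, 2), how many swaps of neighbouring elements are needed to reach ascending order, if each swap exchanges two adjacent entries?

Minimum adjacent swaps = number of inversions (each swap of adjacent out-of-order elements removes one inversion and no swap can remove more).
Count inversions — for each element, later elements that are smaller:
14: 5, 2 → 2
29: 5, 24, 26, 18, 2 → 5
5: 2 → 1
24: 18, 2 → 2
26: 18, 2 → 2
36: 18, 33, 2 → 3
18: 2 → 1
33: 2 → 1
2: none → 0
Total inversions: 2 + 5 + 1 + 2 + 2 + 3 + 1 + 1 + 0 = 17

There are 17 adjacent swaps.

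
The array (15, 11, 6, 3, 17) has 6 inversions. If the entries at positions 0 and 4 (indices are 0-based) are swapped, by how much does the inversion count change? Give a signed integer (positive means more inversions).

+1

Positions 0 and 4 hold 15 and 17; after swapping, the array is [17, 11, 6, 3, 15].
Element-by-element contributions:
17 → 11, 6, 3, 15 → 4
11 → 6, 3 → 2
6 → 3 → 1
3 → none → 0
15 → none → 0
Sum: 4 + 2 + 1 + 0 + 0 = 7
Change: 7 − 6 = +1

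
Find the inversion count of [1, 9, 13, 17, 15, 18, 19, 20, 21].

1

Count, for each position, how many later elements it exceeds:
1: 0
9: 0
13: 0
17: 1
15: 0
18: 0
19: 0
20: 0
21: 0
Sum: 0 + 0 + 0 + 1 + 0 + 0 + 0 + 0 + 0 = 1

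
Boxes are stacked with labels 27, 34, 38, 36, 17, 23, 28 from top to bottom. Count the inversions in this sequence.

Listing every pair i<j with a[i]>a[j] (using 0-based positions):
(0,4): 27 > 17
(0,5): 27 > 23
(1,4): 34 > 17
(1,5): 34 > 23
(1,6): 34 > 28
(2,3): 38 > 36
(2,4): 38 > 17
(2,5): 38 > 23
(2,6): 38 > 28
(3,4): 36 > 17
(3,5): 36 > 23
(3,6): 36 > 28
That's 12 pairs.

12 inversions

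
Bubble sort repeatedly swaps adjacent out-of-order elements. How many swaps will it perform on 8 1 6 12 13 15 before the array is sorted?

Minimum adjacent swaps = number of inversions (each swap of adjacent out-of-order elements removes one inversion and no swap can remove more).
Count inversions — for each element, later elements that are smaller:
8: 1, 6 → 2
1: none → 0
6: none → 0
12: none → 0
13: none → 0
15: none → 0
Total inversions: 2 + 0 + 0 + 0 + 0 + 0 = 2

2 swaps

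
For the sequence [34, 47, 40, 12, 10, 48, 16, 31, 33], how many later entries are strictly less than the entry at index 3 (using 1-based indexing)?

The element at index 3 is 40.
Elements after it: 12, 10, 48, 16, 31, 33
Those smaller than 40: 12, 10, 16, 31, 33

5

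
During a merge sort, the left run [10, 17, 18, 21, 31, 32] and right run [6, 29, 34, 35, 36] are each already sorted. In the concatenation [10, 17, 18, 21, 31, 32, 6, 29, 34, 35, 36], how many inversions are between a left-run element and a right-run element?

Count, for every r in R, how many entries of L exceed r:
r = 6: 10, 17, 18, 21, 31, 32 → 6
r = 29: 31, 32 → 2
r = 34: none → 0
r = 35: none → 0
r = 36: none → 0
Cross-inversions: 6 + 2 + 0 + 0 + 0 = 8

8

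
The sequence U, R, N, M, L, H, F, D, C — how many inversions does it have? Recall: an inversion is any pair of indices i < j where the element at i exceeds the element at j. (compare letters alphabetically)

For each element, count later entries that are smaller:
U → R, N, M, L, H, F, D, C → 8
R → N, M, L, H, F, D, C → 7
N → M, L, H, F, D, C → 6
M → L, H, F, D, C → 5
L → H, F, D, C → 4
H → F, D, C → 3
F → D, C → 2
D → C → 1
C → none → 0
Sum: 8 + 7 + 6 + 5 + 4 + 3 + 2 + 1 + 0 = 36

36 inversions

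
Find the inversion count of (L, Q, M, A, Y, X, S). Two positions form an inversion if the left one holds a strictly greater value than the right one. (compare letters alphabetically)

7

Out-of-order index pairs (1-indexed):
(1,4): L > A
(2,3): Q > M
(2,4): Q > A
(3,4): M > A
(5,6): Y > X
(5,7): Y > S
(6,7): X > S
That's 7 pairs.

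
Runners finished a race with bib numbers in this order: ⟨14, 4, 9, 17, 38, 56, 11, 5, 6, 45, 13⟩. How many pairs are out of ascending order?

24 inversions

Element-by-element contributions:
14 → 4, 9, 11, 5, 6, 13 → 6
4 → none → 0
9 → 5, 6 → 2
17 → 11, 5, 6, 13 → 4
38 → 11, 5, 6, 13 → 4
56 → 11, 5, 6, 45, 13 → 5
11 → 5, 6 → 2
5 → none → 0
6 → none → 0
45 → 13 → 1
13 → none → 0
Sum: 6 + 0 + 2 + 4 + 4 + 5 + 2 + 0 + 0 + 1 + 0 = 24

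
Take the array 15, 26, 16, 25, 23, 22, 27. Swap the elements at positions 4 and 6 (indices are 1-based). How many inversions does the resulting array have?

4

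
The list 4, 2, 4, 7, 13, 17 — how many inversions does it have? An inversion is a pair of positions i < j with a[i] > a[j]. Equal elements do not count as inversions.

1 out-of-order pair

Out-of-order index pairs (1-indexed):
(1,2): 4 > 2
That's 1 pair.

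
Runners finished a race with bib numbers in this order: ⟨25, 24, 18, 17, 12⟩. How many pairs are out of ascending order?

10

Count, for each position, how many later elements it exceeds:
25 → 24, 18, 17, 12 → 4
24 → 18, 17, 12 → 3
18 → 17, 12 → 2
17 → 12 → 1
12 → none → 0
Sum: 4 + 3 + 2 + 1 + 0 = 10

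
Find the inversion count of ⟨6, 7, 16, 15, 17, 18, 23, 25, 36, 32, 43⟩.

2 inversions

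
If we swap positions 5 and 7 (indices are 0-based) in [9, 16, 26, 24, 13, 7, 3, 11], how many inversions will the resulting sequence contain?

20

Positions 5 and 7 hold 7 and 11; after swapping, the array is [9, 16, 26, 24, 13, 11, 3, 7].
Count, for each position, how many later elements it exceeds:
9: 2
16: 4
26: 5
24: 4
13: 3
11: 2
3: 0
7: 0
Sum: 2 + 4 + 5 + 4 + 3 + 2 + 0 + 0 = 20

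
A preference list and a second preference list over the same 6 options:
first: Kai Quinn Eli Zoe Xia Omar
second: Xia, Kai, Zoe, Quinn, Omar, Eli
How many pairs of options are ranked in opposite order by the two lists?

7 pairs

Assign each item its position (1..6) in the first ordering, then rewrite the second ordering as that position sequence:
positions: Kai→1, Quinn→2, Eli→3, Zoe→4, Xia→5, Omar→6
second ordering as positions: [5, 1, 4, 2, 6, 3]
Discordant pairs = inversions in this position sequence.
5: 1, 4, 2, 3 → 4
1: 0
4: 2, 3 → 2
2: 0
6: 3 → 1
3: 0
Total: 4 + 0 + 2 + 0 + 1 + 0 = 7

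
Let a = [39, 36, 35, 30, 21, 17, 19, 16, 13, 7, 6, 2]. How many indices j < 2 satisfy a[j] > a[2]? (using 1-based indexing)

1

The element at index 2 is 36.
Elements before it: 39
Those larger than 36: 39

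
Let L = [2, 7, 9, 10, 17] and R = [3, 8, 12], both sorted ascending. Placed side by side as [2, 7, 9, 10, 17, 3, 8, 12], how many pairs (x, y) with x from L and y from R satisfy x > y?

8 split inversions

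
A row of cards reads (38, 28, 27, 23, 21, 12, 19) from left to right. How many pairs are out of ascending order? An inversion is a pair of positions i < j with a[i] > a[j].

Inversions: 20

Sweep left to right; for each value list the smaller values that follow it:
38: 6
28: 5
27: 4
23: 3
21: 2
12: 0
19: 0
Sum: 6 + 5 + 4 + 3 + 2 + 0 + 0 = 20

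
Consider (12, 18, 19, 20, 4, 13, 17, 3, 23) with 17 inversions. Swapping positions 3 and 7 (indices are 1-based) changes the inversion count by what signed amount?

-1

Positions 3 and 7 hold 19 and 17; after swapping, the array is [12, 18, 17, 20, 4, 13, 19, 3, 23].
For each element, count later entries that are smaller:
12 → 4, 3 → 2
18 → 17, 4, 13, 3 → 4
17 → 4, 13, 3 → 3
20 → 4, 13, 19, 3 → 4
4 → 3 → 1
13 → 3 → 1
19 → 3 → 1
3 → none → 0
23 → none → 0
Sum: 2 + 4 + 3 + 4 + 1 + 1 + 1 + 0 + 0 = 16
Change: 16 − 17 = -1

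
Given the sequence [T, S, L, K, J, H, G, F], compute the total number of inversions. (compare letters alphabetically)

Count, for each position, how many later elements it exceeds:
T: 7
S: 6
L: 5
K: 4
J: 3
H: 2
G: 1
F: 0
Sum: 7 + 6 + 5 + 4 + 3 + 2 + 1 + 0 = 28

28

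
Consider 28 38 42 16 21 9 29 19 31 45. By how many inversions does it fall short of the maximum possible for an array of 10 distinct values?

25 inversions short

Maximum inversions for 10 distinct elements is C(10, 2) = 10·9/2 = 45.
Current inversions — for each element, count later smaller elements:
28: 4
38: 6
42: 6
16: 1
21: 2
9: 0
29: 1
19: 0
31: 0
45: 0
Current total: 4 + 6 + 6 + 1 + 2 + 0 + 1 + 0 + 0 + 0 = 20
Shortfall: 45 − 20 = 25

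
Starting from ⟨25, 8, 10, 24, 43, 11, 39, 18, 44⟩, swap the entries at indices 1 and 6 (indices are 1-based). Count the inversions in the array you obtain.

Positions 1 and 6 hold 25 and 11; after swapping, the array is [11, 8, 10, 24, 43, 25, 39, 18, 44].
Element-by-element contributions:
11: 2
8: 0
10: 0
24: 1
43: 3
25: 1
39: 1
18: 0
44: 0
Sum: 2 + 0 + 0 + 1 + 3 + 1 + 1 + 0 + 0 = 8

There are 8 inversions.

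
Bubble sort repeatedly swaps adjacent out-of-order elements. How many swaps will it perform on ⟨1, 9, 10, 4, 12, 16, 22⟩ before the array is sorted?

2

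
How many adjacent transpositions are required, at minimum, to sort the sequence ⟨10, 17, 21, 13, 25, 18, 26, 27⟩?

4

The minimum number of adjacent swaps to sort an array equals its inversion count, since every such swap removes exactly one inversion.
Count inversions — for each element, later elements that are smaller:
10: none → 0
17: 13 → 1
21: 13, 18 → 2
13: none → 0
25: 18 → 1
18: none → 0
26: none → 0
27: none → 0
Total inversions: 0 + 1 + 2 + 0 + 1 + 0 + 0 + 0 = 4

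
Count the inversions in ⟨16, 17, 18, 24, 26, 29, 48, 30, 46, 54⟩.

2 out-of-order pairs

Count, for each position, how many later elements it exceeds:
16: 0
17: 0
18: 0
24: 0
26: 0
29: 0
48: 2
30: 0
46: 0
54: 0
Sum: 0 + 0 + 0 + 0 + 0 + 0 + 2 + 0 + 0 + 0 = 2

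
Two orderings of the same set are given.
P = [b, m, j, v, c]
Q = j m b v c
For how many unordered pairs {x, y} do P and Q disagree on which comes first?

There are 3 disagreeing pairs.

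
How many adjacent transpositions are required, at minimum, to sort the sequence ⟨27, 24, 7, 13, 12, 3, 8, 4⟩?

23

Minimum adjacent swaps = number of inversions (each swap of adjacent out-of-order elements removes one inversion and no swap can remove more).
Count inversions — for each element, later elements that are smaller:
27: 24, 7, 13, 12, 3, 8, 4 → 7
24: 7, 13, 12, 3, 8, 4 → 6
7: 3, 4 → 2
13: 12, 3, 8, 4 → 4
12: 3, 8, 4 → 3
3: none → 0
8: 4 → 1
4: none → 0
Total inversions: 7 + 6 + 2 + 4 + 3 + 0 + 1 + 0 = 23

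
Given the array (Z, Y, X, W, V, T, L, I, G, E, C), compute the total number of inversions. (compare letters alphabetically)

55

Sweep left to right; for each value list the smaller values that follow it:
Z: 10
Y: 9
X: 8
W: 7
V: 6
T: 5
L: 4
I: 3
G: 2
E: 1
C: 0
Sum: 10 + 9 + 8 + 7 + 6 + 5 + 4 + 3 + 2 + 1 + 0 = 55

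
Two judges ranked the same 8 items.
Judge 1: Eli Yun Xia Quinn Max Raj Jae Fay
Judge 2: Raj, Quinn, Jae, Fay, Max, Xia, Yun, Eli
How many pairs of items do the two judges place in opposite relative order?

22 discordant pairs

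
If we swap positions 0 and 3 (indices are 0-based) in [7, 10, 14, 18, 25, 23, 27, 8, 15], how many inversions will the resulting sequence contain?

16

Positions 0 and 3 hold 7 and 18; after swapping, the array is [18, 10, 14, 7, 25, 23, 27, 8, 15].
Element-by-element contributions:
18 → 10, 14, 7, 8, 15 → 5
10 → 7, 8 → 2
14 → 7, 8 → 2
7 → none → 0
25 → 23, 8, 15 → 3
23 → 8, 15 → 2
27 → 8, 15 → 2
8 → none → 0
15 → none → 0
Sum: 5 + 2 + 2 + 0 + 3 + 2 + 2 + 0 + 0 = 16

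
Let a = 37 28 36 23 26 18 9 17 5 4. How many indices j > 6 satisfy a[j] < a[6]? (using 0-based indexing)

2 such elements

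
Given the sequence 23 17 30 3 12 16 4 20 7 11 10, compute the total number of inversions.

36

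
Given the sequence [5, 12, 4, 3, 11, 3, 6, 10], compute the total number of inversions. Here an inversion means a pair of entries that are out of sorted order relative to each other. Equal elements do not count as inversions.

14

Element-by-element contributions:
5 → 4, 3, 3 → 3
12 → 4, 3, 11, 3, 6, 10 → 6
4 → 3, 3 → 2
3 → none → 0
11 → 3, 6, 10 → 3
3 → none → 0
6 → none → 0
10 → none → 0
Sum: 3 + 6 + 2 + 0 + 3 + 0 + 0 + 0 = 14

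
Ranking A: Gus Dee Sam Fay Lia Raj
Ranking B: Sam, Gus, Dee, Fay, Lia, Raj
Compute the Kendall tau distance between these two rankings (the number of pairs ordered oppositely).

Assign each item its position (1..6) in the first ordering, then rewrite the second ordering as that position sequence:
positions: Gus→1, Dee→2, Sam→3, Fay→4, Lia→5, Raj→6
second ordering as positions: [3, 1, 2, 4, 5, 6]
Discordant pairs = inversions in this position sequence.
3: 1, 2 → 2
1: 0
2: 0
4: 0
5: 0
6: 0
Total: 2 + 0 + 0 + 0 + 0 + 0 = 2

2 discordant pairs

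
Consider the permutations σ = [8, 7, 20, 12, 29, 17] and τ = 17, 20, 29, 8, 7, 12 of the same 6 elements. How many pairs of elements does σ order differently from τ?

There are 10 discordant pairs.

Assign each item its position (1..6) in the first ordering, then rewrite the second ordering as that position sequence:
positions: 8→1, 7→2, 20→3, 12→4, 29→5, 17→6
second ordering as positions: [6, 3, 5, 1, 2, 4]
Discordant pairs = inversions in this position sequence.
6: 3, 5, 1, 2, 4 → 5
3: 1, 2 → 2
5: 1, 2, 4 → 3
1: 0
2: 0
4: 0
Total: 5 + 2 + 3 + 0 + 0 + 0 = 10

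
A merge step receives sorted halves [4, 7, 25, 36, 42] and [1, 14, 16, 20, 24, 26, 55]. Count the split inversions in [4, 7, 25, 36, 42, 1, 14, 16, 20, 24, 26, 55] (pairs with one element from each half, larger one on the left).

For each element r of the right run, count left-run elements greater than r:
r = 1: 4, 7, 25, 36, 42 → 5
r = 14: 25, 36, 42 → 3
r = 16: 25, 36, 42 → 3
r = 20: 25, 36, 42 → 3
r = 24: 25, 36, 42 → 3
r = 26: 36, 42 → 2
r = 55: none → 0
Cross-inversions: 5 + 3 + 3 + 3 + 3 + 2 + 0 = 19

19 cross-inversions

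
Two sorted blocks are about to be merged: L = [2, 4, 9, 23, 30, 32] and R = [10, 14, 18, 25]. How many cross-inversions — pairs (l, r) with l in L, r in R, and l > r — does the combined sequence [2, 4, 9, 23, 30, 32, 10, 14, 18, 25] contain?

Count, for every r in R, how many entries of L exceed r:
r = 10: 23, 30, 32 → 3
r = 14: 23, 30, 32 → 3
r = 18: 23, 30, 32 → 3
r = 25: 30, 32 → 2
Cross-inversions: 3 + 3 + 3 + 2 = 11

11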